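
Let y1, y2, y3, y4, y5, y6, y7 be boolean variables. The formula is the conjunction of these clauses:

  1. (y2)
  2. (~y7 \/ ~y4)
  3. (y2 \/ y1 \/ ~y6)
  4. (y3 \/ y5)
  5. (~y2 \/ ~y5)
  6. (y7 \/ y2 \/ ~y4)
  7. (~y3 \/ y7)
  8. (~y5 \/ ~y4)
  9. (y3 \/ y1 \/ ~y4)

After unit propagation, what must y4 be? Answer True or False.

False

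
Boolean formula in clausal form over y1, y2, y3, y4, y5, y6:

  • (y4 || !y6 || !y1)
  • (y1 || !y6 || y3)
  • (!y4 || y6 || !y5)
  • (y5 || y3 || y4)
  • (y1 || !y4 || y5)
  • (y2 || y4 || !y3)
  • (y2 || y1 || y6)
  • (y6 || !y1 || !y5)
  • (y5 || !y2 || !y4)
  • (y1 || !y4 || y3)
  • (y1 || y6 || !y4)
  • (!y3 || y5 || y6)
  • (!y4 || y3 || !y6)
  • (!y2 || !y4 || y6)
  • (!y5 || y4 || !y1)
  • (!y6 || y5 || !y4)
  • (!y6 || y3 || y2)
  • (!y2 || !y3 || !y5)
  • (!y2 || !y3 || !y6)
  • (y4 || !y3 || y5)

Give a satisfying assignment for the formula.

y1=True, y2=False, y3=False, y4=True, y5=False, y6=False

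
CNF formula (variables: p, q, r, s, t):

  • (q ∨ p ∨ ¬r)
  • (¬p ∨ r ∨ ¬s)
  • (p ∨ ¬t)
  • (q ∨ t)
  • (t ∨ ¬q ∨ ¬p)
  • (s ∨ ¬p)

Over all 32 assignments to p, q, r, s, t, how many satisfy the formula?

6

Satisfying assignments:
  p=0 q=1 r=0 s=0 t=0
  p=0 q=1 r=0 s=1 t=0
  p=0 q=1 r=1 s=0 t=0
  p=0 q=1 r=1 s=1 t=0
  p=1 q=0 r=1 s=1 t=1
  p=1 q=1 r=1 s=1 t=1
That's 6 in total.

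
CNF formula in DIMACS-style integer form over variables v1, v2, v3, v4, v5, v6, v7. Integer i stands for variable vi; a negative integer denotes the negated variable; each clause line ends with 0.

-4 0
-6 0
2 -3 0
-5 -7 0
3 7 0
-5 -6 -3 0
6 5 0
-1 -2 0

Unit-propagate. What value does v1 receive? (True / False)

False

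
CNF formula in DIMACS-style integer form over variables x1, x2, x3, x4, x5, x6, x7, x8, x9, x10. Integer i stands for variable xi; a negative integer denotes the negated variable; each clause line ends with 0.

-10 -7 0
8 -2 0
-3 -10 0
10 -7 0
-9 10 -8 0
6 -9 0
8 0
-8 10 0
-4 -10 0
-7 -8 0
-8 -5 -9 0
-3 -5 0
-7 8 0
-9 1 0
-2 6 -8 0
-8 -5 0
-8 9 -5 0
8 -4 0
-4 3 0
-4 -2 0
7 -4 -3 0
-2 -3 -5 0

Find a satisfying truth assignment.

(x8) is a unit clause, so x8 = True.
Unit propagation: (x10) forces x10 = True.
(NOT x7) is a unit clause, so x7 = False.
(NOT x3) is a unit clause, so x3 = False.
The clause (NOT x4) is unit: x4 must be False.
The clause (NOT x5) is unit: x5 must be False.
x6 occurs only positively in the remaining clauses — set x6 = True.
x9 occurs only negated in the remaining clauses — set x9 = False.
x1, x2 are now unconstrained; take x1 = False, x2 = True.

x1=False, x2=True, x3=False, x4=False, x5=False, x6=True, x7=False, x8=True, x9=False, x10=True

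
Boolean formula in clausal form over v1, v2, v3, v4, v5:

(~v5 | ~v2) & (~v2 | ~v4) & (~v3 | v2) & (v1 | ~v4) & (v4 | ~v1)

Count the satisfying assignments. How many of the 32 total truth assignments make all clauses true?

6

Satisfying assignments:
  v1=F v2=F v3=F v4=F v5=F
  v1=F v2=F v3=F v4=F v5=T
  v1=F v2=T v3=F v4=F v5=F
  v1=F v2=T v3=T v4=F v5=F
  v1=T v2=F v3=F v4=T v5=F
  v1=T v2=F v3=F v4=T v5=T
That's 6 in total.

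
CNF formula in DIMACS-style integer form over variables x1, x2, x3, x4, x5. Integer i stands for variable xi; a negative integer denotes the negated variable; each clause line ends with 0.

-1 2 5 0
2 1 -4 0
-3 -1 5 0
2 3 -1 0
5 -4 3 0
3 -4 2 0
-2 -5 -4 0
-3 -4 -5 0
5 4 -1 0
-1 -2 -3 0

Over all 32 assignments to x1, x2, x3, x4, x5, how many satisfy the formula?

11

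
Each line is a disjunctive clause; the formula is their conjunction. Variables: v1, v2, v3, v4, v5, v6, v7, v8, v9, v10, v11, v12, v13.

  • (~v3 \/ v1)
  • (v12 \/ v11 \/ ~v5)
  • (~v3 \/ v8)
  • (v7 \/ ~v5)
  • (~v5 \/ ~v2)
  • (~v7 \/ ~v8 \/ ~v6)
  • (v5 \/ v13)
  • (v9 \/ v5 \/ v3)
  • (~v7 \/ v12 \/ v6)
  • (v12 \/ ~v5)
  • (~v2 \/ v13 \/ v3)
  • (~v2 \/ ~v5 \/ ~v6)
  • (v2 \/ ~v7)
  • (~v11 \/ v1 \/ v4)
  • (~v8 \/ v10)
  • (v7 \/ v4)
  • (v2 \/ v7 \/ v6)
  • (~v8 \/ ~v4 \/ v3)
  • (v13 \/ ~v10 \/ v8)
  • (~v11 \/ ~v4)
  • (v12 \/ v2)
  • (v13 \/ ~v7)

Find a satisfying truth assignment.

v1=False, v2=True, v3=False, v4=False, v5=False, v6=True, v7=True, v8=False, v9=True, v10=False, v11=False, v12=True, v13=True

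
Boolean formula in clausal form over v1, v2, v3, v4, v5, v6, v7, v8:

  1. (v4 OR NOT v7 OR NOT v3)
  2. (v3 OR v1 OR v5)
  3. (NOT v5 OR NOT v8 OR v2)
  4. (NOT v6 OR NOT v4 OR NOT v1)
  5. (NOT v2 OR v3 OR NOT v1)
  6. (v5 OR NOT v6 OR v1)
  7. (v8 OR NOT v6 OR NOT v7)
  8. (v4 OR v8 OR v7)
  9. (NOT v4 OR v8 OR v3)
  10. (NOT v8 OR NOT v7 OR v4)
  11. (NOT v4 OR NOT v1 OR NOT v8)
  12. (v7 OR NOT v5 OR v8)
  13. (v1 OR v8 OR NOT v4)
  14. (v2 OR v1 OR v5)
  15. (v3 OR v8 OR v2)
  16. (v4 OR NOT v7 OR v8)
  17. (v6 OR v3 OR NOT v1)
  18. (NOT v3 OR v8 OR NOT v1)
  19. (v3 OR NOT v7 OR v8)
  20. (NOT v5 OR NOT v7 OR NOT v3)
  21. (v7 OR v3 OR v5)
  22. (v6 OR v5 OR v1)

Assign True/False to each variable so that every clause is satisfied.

v1 = F, v2 = T, v3 = F, v4 = T, v5 = T, v6 = F, v7 = T, v8 = T

Check each clause:
  1. (NOT v3 OR v4 OR NOT v7) — v4 is true.
  2. (v5 OR v3 OR v1) — v5 is true.
  3. (NOT v5 OR v2 OR NOT v8) — v2 is true.
  4. (NOT v1 OR NOT v6 OR NOT v4) — NOT v6 is true.
  5. (v3 OR NOT v2 OR NOT v1) — NOT v1 is true.
  6. (NOT v6 OR v5 OR v1) — NOT v6 is true.
  7. (NOT v7 OR NOT v6 OR v8) — v8 is true.
  8. (v8 OR v7 OR v4) — v8 is true.
  9. (NOT v4 OR v8 OR v3) — v8 is true.
  10. (v4 OR NOT v7 OR NOT v8) — v4 is true.
  11. (NOT v1 OR NOT v8 OR NOT v4) — NOT v1 is true.
  12. (NOT v5 OR v8 OR v7) — v8 is true.
  13. (v8 OR NOT v4 OR v1) — v8 is true.
  14. (v1 OR v2 OR v5) — v2 is true.
  15. (v3 OR v2 OR v8) — v8 is true.
  16. (v4 OR NOT v7 OR v8) — v8 is true.
  17. (v3 OR NOT v1 OR v6) — NOT v1 is true.
  18. (NOT v3 OR v8 OR NOT v1) — v8 is true.
  19. (NOT v7 OR v3 OR v8) — v8 is true.
  20. (NOT v7 OR NOT v3 OR NOT v5) — NOT v3 is true.
  21. (v3 OR v7 OR v5) — v5 is true.
  22. (v5 OR v6 OR v1) — v5 is true.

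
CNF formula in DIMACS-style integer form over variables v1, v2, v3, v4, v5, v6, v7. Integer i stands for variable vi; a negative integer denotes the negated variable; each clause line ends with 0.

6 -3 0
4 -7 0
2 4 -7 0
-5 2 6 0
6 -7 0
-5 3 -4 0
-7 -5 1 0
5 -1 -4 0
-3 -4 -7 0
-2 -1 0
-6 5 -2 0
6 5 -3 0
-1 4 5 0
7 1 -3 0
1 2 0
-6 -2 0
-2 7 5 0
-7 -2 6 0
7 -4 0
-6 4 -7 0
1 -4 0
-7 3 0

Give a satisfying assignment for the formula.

Branch on v1: take v1 = True.
  then v2 is forced to False.
For the remaining variables, v3 = True, v4 = False, v5 = True, v6 = True, v7 = False works.
Every clause has at least one true literal under this assignment.

v1=1, v2=0, v3=1, v4=0, v5=1, v6=1, v7=0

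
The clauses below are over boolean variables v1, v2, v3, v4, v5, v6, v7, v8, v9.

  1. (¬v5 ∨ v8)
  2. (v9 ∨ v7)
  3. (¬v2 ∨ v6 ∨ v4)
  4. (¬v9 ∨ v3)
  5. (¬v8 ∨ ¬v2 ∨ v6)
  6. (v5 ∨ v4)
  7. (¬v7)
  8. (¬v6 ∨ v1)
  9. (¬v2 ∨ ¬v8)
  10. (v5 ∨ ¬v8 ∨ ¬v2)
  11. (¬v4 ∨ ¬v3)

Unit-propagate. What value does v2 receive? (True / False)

(¬v7) stands alone — v7 = False.
In (v9 ∨ v7), v7 is now false; v9 must hold, so v9 = True.
From (¬v9 ∨ v3) and v9 = True: v3 = True.
In (¬v3 ∨ ¬v4), ¬v3 is now false; ¬v4 must hold, so v4 = False.
(v5 ∨ v4): since v4 = False, the clause reduces to (v5). v5 = True.
(¬v5 ∨ v8): since v5 = True, the clause reduces to (v8). v8 = True.
(¬v2 ∨ ¬v8) with v8 = True leaves only ¬v2, so v2 = False.

False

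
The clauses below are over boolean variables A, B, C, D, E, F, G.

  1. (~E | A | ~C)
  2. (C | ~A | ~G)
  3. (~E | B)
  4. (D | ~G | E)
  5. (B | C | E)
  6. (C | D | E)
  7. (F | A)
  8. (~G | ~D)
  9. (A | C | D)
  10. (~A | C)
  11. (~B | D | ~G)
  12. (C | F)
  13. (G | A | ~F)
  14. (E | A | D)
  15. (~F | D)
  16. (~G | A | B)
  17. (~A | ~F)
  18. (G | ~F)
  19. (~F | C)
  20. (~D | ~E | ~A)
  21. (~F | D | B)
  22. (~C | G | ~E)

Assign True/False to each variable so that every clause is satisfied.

A = T, B = F, C = T, D = F, E = F, F = F, G = F

Set A = True and propagate.
  then C is forced to True.
  then F is forced to False.
Set B = False and propagate.
  then E is forced to False.
For the remaining variables, D = False, G = False works.
Every clause has at least one true literal under this assignment.
Check each clause:
  1. (~E | ~C | A) — A is true.
  2. (~G | C | ~A) — ~G is true.
  3. (~E | B) — ~E is true.
  4. (~G | E | D) — ~G is true.
  5. (E | C | B) — C is true.
  6. (E | C | D) — C is true.
  7. (A | F) — A is true.
  8. (~D | ~G) — ~G is true.
  9. (C | D | A) — A is true.
  10. (~A | C) — C is true.
  11. (D | ~G | ~B) — ~G is true.
  12. (F | C) — C is true.
  13. (A | ~F | G) — A is true.
  14. (D | E | A) — A is true.
  15. (D | ~F) — ~F is true.
  16. (~G | B | A) — A is true.
  17. (~A | ~F) — ~F is true.
  18. (~F | G) — ~F is true.
  19. (C | ~F) — ~F is true.
  20. (~D | ~E | ~A) — ~E is true.
  21. (~F | D | B) — ~F is true.
  22. (G | ~E | ~C) — ~E is true.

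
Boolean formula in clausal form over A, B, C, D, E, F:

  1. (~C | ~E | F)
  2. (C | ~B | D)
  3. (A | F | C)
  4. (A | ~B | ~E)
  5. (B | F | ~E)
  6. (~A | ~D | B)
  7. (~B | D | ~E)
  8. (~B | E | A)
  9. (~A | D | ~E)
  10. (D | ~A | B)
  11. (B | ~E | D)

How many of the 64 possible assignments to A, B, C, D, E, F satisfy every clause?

Case analysis on B and E:
  B=1, E=1: remaining (A,C,D,F) ∈ {(1,0,1,0); (1,0,1,1); (1,1,1,1)} — 3.
  B=1, E=0: F free; 3 ways for (A,C,D) × 2^1 = 6.
  B=0, E=1: remaining (A,C,D,F) ∈ {(0,0,1,1); (0,1,1,1)} — 2.
  B=0, E=0: D free; 3 ways for (A,C,F) × 2^1 = 6.
Total: 3 + 6 + 2 + 6 = 17.

17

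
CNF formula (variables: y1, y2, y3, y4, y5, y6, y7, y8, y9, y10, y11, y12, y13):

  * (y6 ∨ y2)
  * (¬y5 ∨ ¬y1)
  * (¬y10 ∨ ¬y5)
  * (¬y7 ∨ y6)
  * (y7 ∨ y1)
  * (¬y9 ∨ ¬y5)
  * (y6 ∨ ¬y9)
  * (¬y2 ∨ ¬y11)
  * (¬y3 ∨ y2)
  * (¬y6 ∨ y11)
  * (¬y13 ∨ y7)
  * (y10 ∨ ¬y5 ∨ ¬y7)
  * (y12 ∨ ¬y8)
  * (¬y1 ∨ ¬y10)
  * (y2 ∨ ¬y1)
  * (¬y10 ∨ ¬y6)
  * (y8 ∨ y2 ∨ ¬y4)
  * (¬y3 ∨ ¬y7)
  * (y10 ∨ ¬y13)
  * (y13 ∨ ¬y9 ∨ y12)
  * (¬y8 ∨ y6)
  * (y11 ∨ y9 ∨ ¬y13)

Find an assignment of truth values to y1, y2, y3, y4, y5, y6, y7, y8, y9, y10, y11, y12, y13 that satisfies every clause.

y1=0  y2=0  y3=0  y4=1  y5=0  y6=1  y7=1  y8=1  y9=1  y10=0  y11=1  y12=1  y13=0

y3 occurs only negated in the remaining clauses — set y3 = False.
Pure literal: y5 appears only negated; assign y5 = False.
Try y1 = False.
  then y7 is forced to True.
  then y6 is forced to True.
  then y11 is forced to True.
  then y2 is forced to False.
  then y10 is forced to False.
  then y13 is forced to False.
Try y4 = True.
  then y8 is forced to True.
  then y12 is forced to True.
y9 is now unconstrained; take y9 = True.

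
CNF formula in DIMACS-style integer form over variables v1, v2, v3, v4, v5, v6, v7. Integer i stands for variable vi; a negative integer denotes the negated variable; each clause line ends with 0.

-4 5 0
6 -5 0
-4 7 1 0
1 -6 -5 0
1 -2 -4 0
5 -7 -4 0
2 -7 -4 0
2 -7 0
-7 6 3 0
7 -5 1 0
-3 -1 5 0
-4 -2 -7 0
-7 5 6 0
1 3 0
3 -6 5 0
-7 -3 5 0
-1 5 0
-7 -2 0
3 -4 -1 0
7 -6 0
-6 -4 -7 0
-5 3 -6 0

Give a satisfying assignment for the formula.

v1=False, v2=False, v3=True, v4=False, v5=False, v6=False, v7=False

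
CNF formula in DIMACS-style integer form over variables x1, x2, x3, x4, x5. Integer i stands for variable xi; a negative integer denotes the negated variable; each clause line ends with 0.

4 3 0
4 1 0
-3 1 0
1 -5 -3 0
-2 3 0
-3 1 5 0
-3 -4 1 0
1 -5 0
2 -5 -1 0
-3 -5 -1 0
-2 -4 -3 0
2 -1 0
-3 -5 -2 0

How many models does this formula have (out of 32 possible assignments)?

2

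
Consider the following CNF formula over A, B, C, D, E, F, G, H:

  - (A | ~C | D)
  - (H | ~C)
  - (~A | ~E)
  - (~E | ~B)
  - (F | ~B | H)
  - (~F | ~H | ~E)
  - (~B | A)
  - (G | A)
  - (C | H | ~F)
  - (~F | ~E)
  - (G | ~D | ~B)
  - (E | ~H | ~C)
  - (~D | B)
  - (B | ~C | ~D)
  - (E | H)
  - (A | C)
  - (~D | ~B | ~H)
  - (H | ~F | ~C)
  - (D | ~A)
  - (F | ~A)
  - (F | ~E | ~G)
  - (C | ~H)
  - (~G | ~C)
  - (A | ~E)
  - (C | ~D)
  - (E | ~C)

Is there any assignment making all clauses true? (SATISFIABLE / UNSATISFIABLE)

C = True:
  propagation gives H=True, E=True, A=False; an empty clause results — contradiction.
C = False:
  propagation gives A=True, E=False, H=True; an empty clause results — contradiction.
Every branch closes, so no satisfying assignment exists.

UNSATISFIABLE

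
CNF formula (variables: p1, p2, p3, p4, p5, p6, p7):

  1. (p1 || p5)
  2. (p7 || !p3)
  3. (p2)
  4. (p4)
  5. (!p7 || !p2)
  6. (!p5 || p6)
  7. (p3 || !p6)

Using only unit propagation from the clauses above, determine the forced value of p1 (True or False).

(p2) stands alone — p2 = True.
(p4) is a unit clause: p4 = True.
(!p7 || !p2) with p2 = True leaves only !p7, so p7 = False.
(p7 || !p3): since p7 = False, the clause reduces to (!p3). p3 = False.
From (p3 || !p6) and p3 = False: p6 = False.
In (!p5 || p6), p6 is now false; !p5 must hold, so p5 = False.
In (p1 || p5), p5 is now false; p1 must hold, so p1 = True.

True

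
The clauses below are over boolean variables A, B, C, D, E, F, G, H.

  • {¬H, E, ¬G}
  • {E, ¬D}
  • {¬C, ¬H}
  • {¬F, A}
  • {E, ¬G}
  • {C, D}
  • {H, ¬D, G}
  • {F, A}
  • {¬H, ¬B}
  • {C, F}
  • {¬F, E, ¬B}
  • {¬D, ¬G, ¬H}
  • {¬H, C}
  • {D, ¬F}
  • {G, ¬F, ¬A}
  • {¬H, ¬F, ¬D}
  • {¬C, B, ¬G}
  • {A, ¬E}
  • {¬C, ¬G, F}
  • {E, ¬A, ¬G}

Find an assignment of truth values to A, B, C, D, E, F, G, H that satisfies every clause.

A = T, B = T, C = T, D = T, E = T, F = T, G = T, H = F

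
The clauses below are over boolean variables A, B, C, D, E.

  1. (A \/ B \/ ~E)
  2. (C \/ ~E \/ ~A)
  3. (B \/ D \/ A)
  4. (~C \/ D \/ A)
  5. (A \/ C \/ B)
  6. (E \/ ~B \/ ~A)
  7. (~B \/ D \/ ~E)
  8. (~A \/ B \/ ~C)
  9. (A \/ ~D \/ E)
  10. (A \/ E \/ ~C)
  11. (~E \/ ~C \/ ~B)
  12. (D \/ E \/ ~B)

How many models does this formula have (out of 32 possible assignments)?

Satisfying assignments:
  A=F B=T C=F D=T E=T
  A=T B=F C=F D=F E=F
  A=T B=F C=F D=T E=F
Count: 3.

3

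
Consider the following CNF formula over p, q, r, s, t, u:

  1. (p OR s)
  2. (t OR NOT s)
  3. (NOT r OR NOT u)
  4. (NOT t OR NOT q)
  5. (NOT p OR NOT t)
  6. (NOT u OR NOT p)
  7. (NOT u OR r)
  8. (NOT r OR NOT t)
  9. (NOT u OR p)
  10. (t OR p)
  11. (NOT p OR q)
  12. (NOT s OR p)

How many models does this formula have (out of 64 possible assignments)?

The models are:
  p=1 q=1 r=0 s=0 t=0 u=0
  p=1 q=1 r=1 s=0 t=0 u=0
That's 2 in total.

2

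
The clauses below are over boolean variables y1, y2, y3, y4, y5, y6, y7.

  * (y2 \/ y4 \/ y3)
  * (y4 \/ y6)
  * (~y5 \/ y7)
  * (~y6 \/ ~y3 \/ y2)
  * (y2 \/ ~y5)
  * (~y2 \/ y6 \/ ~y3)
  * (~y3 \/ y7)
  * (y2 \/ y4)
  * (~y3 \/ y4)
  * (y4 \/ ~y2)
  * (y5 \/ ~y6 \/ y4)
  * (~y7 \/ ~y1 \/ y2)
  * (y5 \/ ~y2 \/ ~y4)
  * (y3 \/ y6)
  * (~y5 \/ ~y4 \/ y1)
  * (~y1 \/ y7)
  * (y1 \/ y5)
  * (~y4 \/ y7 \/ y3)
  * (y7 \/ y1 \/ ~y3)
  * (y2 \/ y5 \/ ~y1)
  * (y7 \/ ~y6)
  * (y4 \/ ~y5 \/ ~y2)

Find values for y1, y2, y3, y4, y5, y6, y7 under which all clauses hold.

Try y1 = True.
  then y7 is forced to True.
  then y2 is forced to True.
  then y4 is forced to True.
  then y5 is forced to True.
Try y3 = False.
  then y6 is forced to True.
Every clause has at least one true literal under this assignment.

y1 = T, y2 = T, y3 = F, y4 = T, y5 = T, y6 = T, y7 = T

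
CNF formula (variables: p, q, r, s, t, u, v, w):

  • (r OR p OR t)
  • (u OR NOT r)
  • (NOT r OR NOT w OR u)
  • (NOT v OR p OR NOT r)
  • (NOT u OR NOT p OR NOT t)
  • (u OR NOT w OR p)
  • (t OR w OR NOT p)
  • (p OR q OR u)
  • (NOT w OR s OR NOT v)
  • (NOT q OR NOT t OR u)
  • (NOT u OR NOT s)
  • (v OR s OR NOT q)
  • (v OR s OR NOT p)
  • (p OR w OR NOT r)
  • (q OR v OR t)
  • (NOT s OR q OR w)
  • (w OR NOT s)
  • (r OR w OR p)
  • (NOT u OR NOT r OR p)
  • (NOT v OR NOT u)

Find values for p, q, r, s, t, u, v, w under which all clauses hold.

p=T, q=F, r=F, s=T, t=T, u=F, v=F, w=T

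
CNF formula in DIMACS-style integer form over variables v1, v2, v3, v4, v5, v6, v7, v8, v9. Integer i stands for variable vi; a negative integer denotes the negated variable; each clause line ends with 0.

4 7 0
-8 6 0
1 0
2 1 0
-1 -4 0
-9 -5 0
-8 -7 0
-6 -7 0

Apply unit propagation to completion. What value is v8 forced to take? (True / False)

(v1) is a unit clause: v1 = True.
From (¬v4 ∨ ¬v1) and v1 = True: v4 = False.
In (v7 ∨ v4), v4 is now false; v7 must hold, so v7 = True.
In (¬v7 ∨ ¬v8), ¬v7 is now false; ¬v8 must hold, so v8 = False.

False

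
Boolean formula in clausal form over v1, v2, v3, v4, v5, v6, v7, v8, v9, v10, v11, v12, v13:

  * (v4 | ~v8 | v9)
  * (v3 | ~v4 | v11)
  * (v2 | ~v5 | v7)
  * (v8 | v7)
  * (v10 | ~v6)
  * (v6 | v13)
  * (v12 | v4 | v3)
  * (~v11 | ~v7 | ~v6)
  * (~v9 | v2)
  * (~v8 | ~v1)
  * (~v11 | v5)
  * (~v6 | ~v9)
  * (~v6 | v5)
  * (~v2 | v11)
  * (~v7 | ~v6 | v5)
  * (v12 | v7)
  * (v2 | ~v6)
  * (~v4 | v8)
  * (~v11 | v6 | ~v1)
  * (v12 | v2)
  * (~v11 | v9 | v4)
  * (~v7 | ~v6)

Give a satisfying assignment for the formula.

v1 = F, v2 = F, v3 = T, v4 = F, v5 = T, v6 = F, v7 = T, v8 = F, v9 = F, v10 = F, v11 = F, v12 = T, v13 = T

Pure literal: v1 appears only negated; assign v1 = False.
v3 occurs only positively in the remaining clauses — set v3 = True.
Branch on v2: take v2 = False.
  then v9 is forced to False.
  then v6 is forced to False.
  then v13 is forced to True.
  then v12 is forced to True.
Set v4 = False and propagate.
  then v8 is forced to False.
  then v7 is forced to True.
  then v11 is forced to False.
v5, v10 are now unconstrained; take v5 = True, v10 = False.
Every clause has at least one true literal under this assignment.
Check each clause:
  1. (v4 | v9 | ~v8) — ~v8 is true.
  2. (~v4 | v11 | v3) — v3 is true.
  3. (v7 | v2 | ~v5) — v7 is true.
  4. (v8 | v7) — v7 is true.
  5. (v10 | ~v6) — ~v6 is true.
  6. (v13 | v6) — v13 is true.
  7. (v12 | v3 | v4) — v3 is true.
  8. (~v6 | ~v7 | ~v11) — ~v6 is true.
  9. (v2 | ~v9) — ~v9 is true.
  10. (~v8 | ~v1) — ~v8 is true.
  11. (v5 | ~v11) — ~v11 is true.
  12. (~v6 | ~v9) — ~v6 is true.
  13. (v5 | ~v6) — ~v6 is true.
  14. (v11 | ~v2) — ~v2 is true.
  15. (v5 | ~v7 | ~v6) — ~v6 is true.
  16. (v12 | v7) — v12 is true.
  17. (v2 | ~v6) — ~v6 is true.
  18. (~v4 | v8) — ~v4 is true.
  19. (v6 | ~v11 | ~v1) — ~v11 is true.
  20. (v12 | v2) — v12 is true.
  21. (v9 | v4 | ~v11) — ~v11 is true.
  22. (~v6 | ~v7) — ~v6 is true.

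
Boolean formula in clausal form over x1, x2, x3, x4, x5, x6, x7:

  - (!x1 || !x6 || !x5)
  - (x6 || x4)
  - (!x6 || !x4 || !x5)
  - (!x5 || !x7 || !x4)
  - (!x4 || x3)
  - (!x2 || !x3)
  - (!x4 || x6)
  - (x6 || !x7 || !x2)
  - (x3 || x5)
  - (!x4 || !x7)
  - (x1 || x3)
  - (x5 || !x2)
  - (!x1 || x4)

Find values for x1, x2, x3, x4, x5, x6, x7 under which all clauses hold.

x2 occurs only negated in the remaining clauses — set x2 = False.
Try x1 = False.
  then x3 is forced to True.
The remaining clauses are satisfied by x4 = False, x5 = False, x6 = True, x7 = True.
Every clause has at least one true literal under this assignment.

x1=F, x2=F, x3=T, x4=F, x5=F, x6=T, x7=T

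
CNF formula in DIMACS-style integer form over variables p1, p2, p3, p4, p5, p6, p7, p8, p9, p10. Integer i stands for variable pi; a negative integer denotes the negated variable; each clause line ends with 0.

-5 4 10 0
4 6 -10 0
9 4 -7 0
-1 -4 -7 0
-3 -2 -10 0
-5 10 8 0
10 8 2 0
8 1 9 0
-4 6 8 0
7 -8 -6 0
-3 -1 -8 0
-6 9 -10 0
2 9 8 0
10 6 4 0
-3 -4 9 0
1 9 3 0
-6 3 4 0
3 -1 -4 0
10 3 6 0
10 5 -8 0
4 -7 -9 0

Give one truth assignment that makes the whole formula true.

p1 = F, p2 = T, p3 = F, p4 = T, p5 = T, p6 = T, p7 = F, p8 = F, p9 = T, p10 = T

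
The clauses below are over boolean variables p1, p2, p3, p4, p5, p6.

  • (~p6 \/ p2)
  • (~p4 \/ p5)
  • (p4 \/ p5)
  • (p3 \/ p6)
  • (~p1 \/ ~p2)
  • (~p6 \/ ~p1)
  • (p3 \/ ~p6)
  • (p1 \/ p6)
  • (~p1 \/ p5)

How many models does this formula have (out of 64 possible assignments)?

4

Satisfying assignments:
  p1=0 p2=1 p3=1 p4=0 p5=1 p6=1
  p1=0 p2=1 p3=1 p4=1 p5=1 p6=1
  p1=1 p2=0 p3=1 p4=0 p5=1 p6=0
  p1=1 p2=0 p3=1 p4=1 p5=1 p6=0
That's 4 in total.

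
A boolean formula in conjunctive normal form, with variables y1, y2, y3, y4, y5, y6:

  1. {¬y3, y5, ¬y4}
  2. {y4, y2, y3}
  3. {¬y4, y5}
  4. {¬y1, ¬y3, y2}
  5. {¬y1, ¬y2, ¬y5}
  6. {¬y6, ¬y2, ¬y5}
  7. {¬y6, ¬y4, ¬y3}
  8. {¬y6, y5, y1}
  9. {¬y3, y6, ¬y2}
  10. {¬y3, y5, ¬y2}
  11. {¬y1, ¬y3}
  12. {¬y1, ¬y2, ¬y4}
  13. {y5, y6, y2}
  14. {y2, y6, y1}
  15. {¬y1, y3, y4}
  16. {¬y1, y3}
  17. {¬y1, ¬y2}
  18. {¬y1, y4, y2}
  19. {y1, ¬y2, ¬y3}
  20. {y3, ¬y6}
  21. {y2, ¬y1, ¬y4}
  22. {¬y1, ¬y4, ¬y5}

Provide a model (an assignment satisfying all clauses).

y1 = False, y2 = True, y3 = False, y4 = True, y5 = True, y6 = False

Set y1 = False and propagate.
For the remaining variables, y2 = True, y3 = False, y4 = True, y5 = True, y6 = False works.
Every clause has at least one true literal under this assignment.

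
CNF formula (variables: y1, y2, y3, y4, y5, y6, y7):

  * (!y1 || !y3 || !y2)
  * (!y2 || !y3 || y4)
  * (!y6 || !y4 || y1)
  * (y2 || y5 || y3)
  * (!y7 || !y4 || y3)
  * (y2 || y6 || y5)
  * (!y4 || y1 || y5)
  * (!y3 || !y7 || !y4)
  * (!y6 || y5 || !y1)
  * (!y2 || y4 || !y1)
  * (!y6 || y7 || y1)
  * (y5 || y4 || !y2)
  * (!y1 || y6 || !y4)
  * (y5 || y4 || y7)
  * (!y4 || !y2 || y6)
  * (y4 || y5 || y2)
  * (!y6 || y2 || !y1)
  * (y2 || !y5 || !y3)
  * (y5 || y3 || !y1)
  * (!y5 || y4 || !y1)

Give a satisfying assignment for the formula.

y1=False, y2=False, y3=False, y4=True, y5=True, y6=False, y7=False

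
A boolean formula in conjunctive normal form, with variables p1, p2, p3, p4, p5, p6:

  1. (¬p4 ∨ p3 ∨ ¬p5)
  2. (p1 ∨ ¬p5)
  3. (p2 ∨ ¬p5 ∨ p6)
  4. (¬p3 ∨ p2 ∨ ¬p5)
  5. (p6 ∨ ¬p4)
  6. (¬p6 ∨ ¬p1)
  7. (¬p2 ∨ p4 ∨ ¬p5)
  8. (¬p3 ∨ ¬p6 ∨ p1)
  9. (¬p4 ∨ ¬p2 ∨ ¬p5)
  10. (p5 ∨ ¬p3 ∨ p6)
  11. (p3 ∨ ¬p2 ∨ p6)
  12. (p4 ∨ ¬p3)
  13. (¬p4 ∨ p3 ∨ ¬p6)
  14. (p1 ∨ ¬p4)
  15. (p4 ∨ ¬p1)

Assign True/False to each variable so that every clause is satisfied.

p1=0  p2=0  p3=0  p4=0  p5=0  p6=1

Check each clause:
  1. (p3 ∨ ¬p4 ∨ ¬p5) — ¬p5 is true.
  2. (¬p5 ∨ p1) — ¬p5 is true.
  3. (p6 ∨ p2 ∨ ¬p5) — ¬p5 is true.
  4. (¬p3 ∨ ¬p5 ∨ p2) — ¬p5 is true.
  5. (p6 ∨ ¬p4) — ¬p4 is true.
  6. (¬p6 ∨ ¬p1) — ¬p1 is true.
  7. (¬p2 ∨ p4 ∨ ¬p5) — ¬p5 is true.
  8. (¬p3 ∨ p1 ∨ ¬p6) — ¬p3 is true.
  9. (¬p4 ∨ ¬p2 ∨ ¬p5) — ¬p5 is true.
  10. (p5 ∨ ¬p3 ∨ p6) — ¬p3 is true.
  11. (¬p2 ∨ p6 ∨ p3) — p6 is true.
  12. (p4 ∨ ¬p3) — ¬p3 is true.
  13. (¬p6 ∨ p3 ∨ ¬p4) — ¬p4 is true.
  14. (p1 ∨ ¬p4) — ¬p4 is true.
  15. (¬p1 ∨ p4) — ¬p1 is true.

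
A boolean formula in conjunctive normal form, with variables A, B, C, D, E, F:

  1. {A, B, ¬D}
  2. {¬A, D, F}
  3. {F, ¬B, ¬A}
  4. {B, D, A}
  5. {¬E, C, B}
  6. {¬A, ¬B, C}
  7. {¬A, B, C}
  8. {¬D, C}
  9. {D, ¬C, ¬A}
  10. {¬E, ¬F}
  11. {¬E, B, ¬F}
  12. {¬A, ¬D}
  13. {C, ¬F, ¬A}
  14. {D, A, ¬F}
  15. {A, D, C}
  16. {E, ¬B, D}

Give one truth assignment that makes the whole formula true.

A = 0  B = 1  C = 1  D = 1  E = 1  F = 0

Check each clause:
  1. {B, A, ¬D} — B is true.
  2. {D, ¬A, F} — D is true.
  3. {F, ¬B, ¬A} — ¬A is true.
  4. {D, B, A} — B is true.
  5. {¬E, C, B} — B is true.
  6. {¬A, C, ¬B} — C is true.
  7. {¬A, C, B} — B is true.
  8. {C, ¬D} — C is true.
  9. {¬A, D, ¬C} — D is true.
  10. {¬E, ¬F} — ¬F is true.
  11. {B, ¬F, ¬E} — B is true.
  12. {¬D, ¬A} — ¬A is true.
  13. {¬A, ¬F, C} — ¬F is true.
  14. {D, ¬F, A} — ¬F is true.
  15. {D, A, C} — C is true.
  16. {E, D, ¬B} — D is true.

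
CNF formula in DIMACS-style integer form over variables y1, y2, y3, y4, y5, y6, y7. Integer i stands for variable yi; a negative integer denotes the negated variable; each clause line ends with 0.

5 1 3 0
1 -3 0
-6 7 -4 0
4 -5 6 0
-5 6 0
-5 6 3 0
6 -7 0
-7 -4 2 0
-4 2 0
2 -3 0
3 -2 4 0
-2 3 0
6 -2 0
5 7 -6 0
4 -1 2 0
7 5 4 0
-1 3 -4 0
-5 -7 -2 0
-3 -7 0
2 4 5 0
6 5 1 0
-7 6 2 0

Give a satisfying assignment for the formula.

y1=T, y2=T, y3=T, y4=F, y5=T, y6=T, y7=F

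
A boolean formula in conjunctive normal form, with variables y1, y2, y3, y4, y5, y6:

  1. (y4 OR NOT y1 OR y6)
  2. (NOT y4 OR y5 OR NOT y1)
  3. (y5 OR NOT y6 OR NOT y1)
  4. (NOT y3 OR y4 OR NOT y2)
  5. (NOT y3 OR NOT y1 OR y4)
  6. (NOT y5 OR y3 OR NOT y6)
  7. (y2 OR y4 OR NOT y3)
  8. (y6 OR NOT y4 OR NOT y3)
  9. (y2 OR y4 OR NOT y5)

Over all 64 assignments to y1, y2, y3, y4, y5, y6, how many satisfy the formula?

19

Split on y4, then y3.
  y4=T, y3=T: y2 free; 3 ways for (y1,y5,y6) × 2^1 = 6.
  y4=T, y3=F: y2 free; 4 ways for (y1,y5,y6) × 2^1 = 8.
  y4=F, y3=T: a clause becomes empty — 0.
  y4=F, y3=F: 5 of the 16 assignments to (y1,y2,y5,y6) work.
Total: 6 + 8 + 0 + 5 = 19.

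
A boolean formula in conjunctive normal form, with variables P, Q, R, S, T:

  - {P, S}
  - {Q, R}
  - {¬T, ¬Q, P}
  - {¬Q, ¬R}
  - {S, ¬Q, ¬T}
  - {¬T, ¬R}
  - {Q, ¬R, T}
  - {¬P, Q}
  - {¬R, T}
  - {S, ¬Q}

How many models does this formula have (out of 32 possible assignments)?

The models are:
  P=F Q=T R=F S=T T=F
  P=T Q=T R=F S=T T=F
  P=T Q=T R=F S=T T=T
Count: 3.

3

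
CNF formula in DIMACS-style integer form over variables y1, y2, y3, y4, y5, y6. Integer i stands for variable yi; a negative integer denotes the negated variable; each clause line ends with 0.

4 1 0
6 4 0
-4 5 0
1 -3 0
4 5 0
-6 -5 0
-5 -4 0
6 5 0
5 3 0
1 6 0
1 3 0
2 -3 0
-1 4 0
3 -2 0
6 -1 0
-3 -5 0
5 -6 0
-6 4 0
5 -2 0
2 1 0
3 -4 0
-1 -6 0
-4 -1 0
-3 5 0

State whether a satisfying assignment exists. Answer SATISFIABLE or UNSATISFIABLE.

y5 = True:
  propagation gives y6=False, y4=True; an empty clause results — contradiction.
y5 = False:
  propagation gives y4=False; an empty clause results — contradiction.
Every branch closes, so no satisfying assignment exists.

UNSATISFIABLE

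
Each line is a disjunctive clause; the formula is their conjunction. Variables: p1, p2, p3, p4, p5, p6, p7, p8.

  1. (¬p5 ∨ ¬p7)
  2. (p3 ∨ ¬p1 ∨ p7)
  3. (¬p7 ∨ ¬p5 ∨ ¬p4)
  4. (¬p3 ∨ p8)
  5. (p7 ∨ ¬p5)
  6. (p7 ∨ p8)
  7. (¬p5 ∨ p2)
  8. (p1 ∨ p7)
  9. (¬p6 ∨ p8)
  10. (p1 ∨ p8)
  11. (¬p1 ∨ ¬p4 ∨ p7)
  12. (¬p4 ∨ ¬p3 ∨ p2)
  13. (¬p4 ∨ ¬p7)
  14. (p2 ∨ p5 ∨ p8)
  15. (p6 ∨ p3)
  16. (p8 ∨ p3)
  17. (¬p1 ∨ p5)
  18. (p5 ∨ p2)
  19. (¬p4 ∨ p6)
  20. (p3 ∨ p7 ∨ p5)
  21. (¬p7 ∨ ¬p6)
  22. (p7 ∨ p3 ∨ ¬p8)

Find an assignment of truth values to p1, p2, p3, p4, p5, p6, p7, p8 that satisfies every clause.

p1=F  p2=T  p3=T  p4=F  p5=F  p6=F  p7=T  p8=T

p2 occurs only positively in the remaining clauses — set p2 = True.
Pure literal: p4 appears only negated; assign p4 = False.
Set p1 = False and propagate.
  then p7 is forced to True.
  then p5 is forced to False.
  then p8 is forced to True.
  then p6 is forced to False.
  then p3 is forced to True.
Check each clause:
  1. (¬p5 ∨ ¬p7) — ¬p5 is true.
  2. (¬p1 ∨ p3 ∨ p7) — p3 is true.
  3. (¬p7 ∨ ¬p4 ∨ ¬p5) — ¬p5 is true.
  4. (¬p3 ∨ p8) — p8 is true.
  5. (p7 ∨ ¬p5) — ¬p5 is true.
  6. (p7 ∨ p8) — p8 is true.
  7. (¬p5 ∨ p2) — p2 is true.
  8. (p1 ∨ p7) — p7 is true.
  9. (p8 ∨ ¬p6) — p8 is true.
  10. (p8 ∨ p1) — p8 is true.
  11. (¬p4 ∨ p7 ∨ ¬p1) — ¬p4 is true.
  12. (¬p3 ∨ p2 ∨ ¬p4) — p2 is true.
  13. (¬p4 ∨ ¬p7) — ¬p4 is true.
  14. (p5 ∨ p2 ∨ p8) — p8 is true.
  15. (p6 ∨ p3) — p3 is true.
  16. (p8 ∨ p3) — p8 is true.
  17. (¬p1 ∨ p5) — ¬p1 is true.
  18. (p2 ∨ p5) — p2 is true.
  19. (p6 ∨ ¬p4) — ¬p4 is true.
  20. (p3 ∨ p5 ∨ p7) — p3 is true.
  21. (¬p6 ∨ ¬p7) — ¬p6 is true.
  22. (p7 ∨ p3 ∨ ¬p8) — p3 is true.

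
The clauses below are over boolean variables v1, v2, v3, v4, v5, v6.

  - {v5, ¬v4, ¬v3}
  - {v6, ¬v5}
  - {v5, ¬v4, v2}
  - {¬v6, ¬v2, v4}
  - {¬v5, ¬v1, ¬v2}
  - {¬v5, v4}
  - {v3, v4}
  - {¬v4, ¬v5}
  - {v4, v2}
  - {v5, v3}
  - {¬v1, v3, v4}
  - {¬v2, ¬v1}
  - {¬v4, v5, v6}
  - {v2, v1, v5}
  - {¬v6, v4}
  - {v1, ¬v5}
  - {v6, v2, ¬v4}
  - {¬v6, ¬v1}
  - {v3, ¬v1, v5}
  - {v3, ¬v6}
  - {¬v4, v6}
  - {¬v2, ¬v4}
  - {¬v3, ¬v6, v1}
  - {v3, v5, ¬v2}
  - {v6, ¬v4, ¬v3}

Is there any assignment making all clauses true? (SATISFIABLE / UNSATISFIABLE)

SATISFIABLE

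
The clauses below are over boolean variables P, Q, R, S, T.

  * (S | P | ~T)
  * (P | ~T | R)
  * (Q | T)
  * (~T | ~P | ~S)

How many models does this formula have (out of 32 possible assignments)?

14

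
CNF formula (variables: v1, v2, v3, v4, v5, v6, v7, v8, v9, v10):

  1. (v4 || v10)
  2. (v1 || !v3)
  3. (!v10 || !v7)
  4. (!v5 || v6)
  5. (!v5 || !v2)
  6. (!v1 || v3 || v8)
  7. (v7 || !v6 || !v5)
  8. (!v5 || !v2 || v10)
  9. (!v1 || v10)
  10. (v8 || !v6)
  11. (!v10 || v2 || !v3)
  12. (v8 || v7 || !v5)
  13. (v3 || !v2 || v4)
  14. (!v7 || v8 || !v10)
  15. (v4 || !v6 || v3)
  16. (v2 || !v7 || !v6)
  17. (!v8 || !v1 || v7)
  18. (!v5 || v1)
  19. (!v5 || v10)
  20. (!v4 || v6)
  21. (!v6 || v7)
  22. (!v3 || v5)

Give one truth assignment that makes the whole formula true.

Branch on v1: take v1 = False.
  then v3 is forced to False.
  then v5 is forced to False.
For the remaining variables, v2 = False, v4 = False, v6 = False, v7 = False, v8 = True, v9 = False, v10 = True works.
Check each clause:
  1. (v10 || v4) — v10 is true.
  2. (!v3 || v1) — !v3 is true.
  3. (!v7 || !v10) — !v7 is true.
  4. (!v5 || v6) — !v5 is true.
  5. (!v2 || !v5) — !v5 is true.
  6. (v8 || !v1 || v3) — v8 is true.
  7. (!v5 || !v6 || v7) — !v6 is true.
  8. (v10 || !v5 || !v2) — v10 is true.
  9. (v10 || !v1) — v10 is true.
  10. (v8 || !v6) — v8 is true.
  11. (!v3 || !v10 || v2) — !v3 is true.
  12. (v7 || !v5 || v8) — v8 is true.
  13. (v4 || v3 || !v2) — !v2 is true.
  14. (!v10 || v8 || !v7) — v8 is true.
  15. (v4 || v3 || !v6) — !v6 is true.
  16. (v2 || !v6 || !v7) — !v7 is true.
  17. (v7 || !v1 || !v8) — !v1 is true.
  18. (!v5 || v1) — !v5 is true.
  19. (v10 || !v5) — v10 is true.
  20. (v6 || !v4) — !v4 is true.
  21. (!v6 || v7) — !v6 is true.
  22. (v5 || !v3) — !v3 is true.

v1 = False  v2 = False  v3 = False  v4 = False  v5 = False  v6 = False  v7 = False  v8 = True  v9 = False  v10 = True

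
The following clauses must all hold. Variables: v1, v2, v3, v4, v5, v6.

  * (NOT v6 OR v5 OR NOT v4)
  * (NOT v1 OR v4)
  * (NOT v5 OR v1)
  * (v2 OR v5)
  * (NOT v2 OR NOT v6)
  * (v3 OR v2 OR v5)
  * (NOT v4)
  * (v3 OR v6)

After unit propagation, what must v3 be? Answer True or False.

(NOT v4) is a unit clause: v4 = False.
(NOT v1 OR v4): since v4 = False, the clause reduces to (NOT v1). v1 = False.
In (v1 OR NOT v5), v1 is now false; NOT v5 must hold, so v5 = False.
In (v2 OR v5), v5 is now false; v2 must hold, so v2 = True.
(NOT v2 OR NOT v6): since v2 = True, the clause reduces to (NOT v6). v6 = False.
(v6 OR v3): since v6 = False, the clause reduces to (v3). v3 = True.

True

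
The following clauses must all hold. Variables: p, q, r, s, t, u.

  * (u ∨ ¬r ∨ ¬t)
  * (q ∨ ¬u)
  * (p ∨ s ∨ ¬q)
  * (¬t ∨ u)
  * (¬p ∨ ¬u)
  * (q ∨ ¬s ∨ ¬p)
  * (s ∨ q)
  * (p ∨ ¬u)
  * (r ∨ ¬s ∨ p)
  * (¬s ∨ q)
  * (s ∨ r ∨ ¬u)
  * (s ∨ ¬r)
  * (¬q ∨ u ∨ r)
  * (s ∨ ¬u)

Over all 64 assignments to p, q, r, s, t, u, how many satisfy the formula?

Satisfying assignments:
  p=F q=T r=T s=T t=F u=F
  p=T q=T r=T s=T t=F u=F
Count: 2.

2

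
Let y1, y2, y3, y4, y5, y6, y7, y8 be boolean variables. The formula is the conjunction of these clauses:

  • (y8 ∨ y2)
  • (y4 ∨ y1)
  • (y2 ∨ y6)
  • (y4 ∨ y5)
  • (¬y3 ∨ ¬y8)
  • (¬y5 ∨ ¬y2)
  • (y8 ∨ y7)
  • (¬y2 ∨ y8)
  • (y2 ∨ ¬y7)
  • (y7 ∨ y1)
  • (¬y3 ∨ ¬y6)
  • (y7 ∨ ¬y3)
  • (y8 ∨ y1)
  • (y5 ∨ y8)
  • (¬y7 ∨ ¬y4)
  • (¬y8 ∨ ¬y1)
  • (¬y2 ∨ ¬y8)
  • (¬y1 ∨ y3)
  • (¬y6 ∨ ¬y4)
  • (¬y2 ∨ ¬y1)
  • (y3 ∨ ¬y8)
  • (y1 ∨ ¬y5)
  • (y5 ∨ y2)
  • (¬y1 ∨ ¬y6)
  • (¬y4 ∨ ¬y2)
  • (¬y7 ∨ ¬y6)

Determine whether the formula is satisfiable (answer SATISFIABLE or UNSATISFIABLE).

y2 = True:
  propagation gives y5=False, y4=True; an empty clause results — contradiction.
y2 = False:
  propagation gives y8=True, y6=True, y3=False; an empty clause results — contradiction.
Every branch closes, so no satisfying assignment exists.

UNSATISFIABLE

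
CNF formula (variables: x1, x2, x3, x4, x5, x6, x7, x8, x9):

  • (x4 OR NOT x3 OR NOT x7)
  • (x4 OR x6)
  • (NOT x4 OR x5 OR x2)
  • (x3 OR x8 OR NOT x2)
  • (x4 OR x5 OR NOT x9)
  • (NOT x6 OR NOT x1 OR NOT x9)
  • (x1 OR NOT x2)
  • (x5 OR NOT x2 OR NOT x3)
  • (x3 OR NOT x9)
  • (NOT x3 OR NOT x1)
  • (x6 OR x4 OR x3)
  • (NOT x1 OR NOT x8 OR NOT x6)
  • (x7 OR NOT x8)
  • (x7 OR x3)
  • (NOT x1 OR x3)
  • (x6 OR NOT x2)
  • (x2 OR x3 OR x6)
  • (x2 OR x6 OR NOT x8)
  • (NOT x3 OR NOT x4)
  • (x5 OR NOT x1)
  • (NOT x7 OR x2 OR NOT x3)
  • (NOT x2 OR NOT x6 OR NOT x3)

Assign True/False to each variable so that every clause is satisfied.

x1=F, x2=F, x3=T, x4=F, x5=T, x6=T, x7=F, x8=F, x9=T

Check each clause:
  1. (x4 OR NOT x7 OR NOT x3) — NOT x7 is true.
  2. (x4 OR x6) — x6 is true.
  3. (x5 OR x2 OR NOT x4) — NOT x4 is true.
  4. (x3 OR x8 OR NOT x2) — x3 is true.
  5. (NOT x9 OR x4 OR x5) — x5 is true.
  6. (NOT x9 OR NOT x1 OR NOT x6) — NOT x1 is true.
  7. (x1 OR NOT x2) — NOT x2 is true.
  8. (NOT x3 OR x5 OR NOT x2) — x5 is true.
  9. (x3 OR NOT x9) — x3 is true.
  10. (NOT x3 OR NOT x1) — NOT x1 is true.
  11. (x3 OR x6 OR x4) — x3 is true.
  12. (NOT x6 OR NOT x1 OR NOT x8) — NOT x8 is true.
  13. (x7 OR NOT x8) — NOT x8 is true.
  14. (x7 OR x3) — x3 is true.
  15. (NOT x1 OR x3) — x3 is true.
  16. (NOT x2 OR x6) — x6 is true.
  17. (x2 OR x6 OR x3) — x3 is true.
  18. (NOT x8 OR x2 OR x6) — NOT x8 is true.
  19. (NOT x3 OR NOT x4) — NOT x4 is true.
  20. (x5 OR NOT x1) — x5 is true.
  21. (NOT x7 OR x2 OR NOT x3) — NOT x7 is true.
  22. (NOT x2 OR NOT x6 OR NOT x3) — NOT x2 is true.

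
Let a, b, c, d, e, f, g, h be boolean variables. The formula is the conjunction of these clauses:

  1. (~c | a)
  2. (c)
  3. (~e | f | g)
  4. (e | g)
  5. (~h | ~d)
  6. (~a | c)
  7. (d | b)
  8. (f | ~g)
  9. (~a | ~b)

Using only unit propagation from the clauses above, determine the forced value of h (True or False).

False

(c) stands alone — c = True.
(a | ~c): since c = True, the clause reduces to (a). a = True.
From (~a | ~b) and a = True: b = False.
In (b | d), b is now false; d must hold, so d = True.
(~h | ~d) with d = True leaves only ~h, so h = False.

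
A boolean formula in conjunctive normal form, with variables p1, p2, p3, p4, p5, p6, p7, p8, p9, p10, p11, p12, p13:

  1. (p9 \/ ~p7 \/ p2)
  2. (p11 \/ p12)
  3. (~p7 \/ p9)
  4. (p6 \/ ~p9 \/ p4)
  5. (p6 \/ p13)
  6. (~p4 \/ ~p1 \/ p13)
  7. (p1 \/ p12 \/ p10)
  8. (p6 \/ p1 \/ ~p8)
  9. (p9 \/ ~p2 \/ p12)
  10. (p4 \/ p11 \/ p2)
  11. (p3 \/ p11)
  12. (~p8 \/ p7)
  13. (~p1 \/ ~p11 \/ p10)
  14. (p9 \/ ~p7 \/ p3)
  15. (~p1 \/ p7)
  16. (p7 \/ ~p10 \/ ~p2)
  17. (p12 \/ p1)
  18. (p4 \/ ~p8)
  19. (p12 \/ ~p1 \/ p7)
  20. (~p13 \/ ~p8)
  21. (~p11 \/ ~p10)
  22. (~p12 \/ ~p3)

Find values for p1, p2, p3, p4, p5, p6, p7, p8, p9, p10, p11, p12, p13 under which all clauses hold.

p1 = 0  p2 = 0  p3 = 0  p4 = 1  p5 = 0  p6 = 1  p7 = 0  p8 = 0  p9 = 0  p10 = 0  p11 = 1  p12 = 1  p13 = 0

Check each clause:
  1. (~p7 \/ p9 \/ p2) — ~p7 is true.
  2. (p12 \/ p11) — p11 is true.
  3. (p9 \/ ~p7) — ~p7 is true.
  4. (p4 \/ p6 \/ ~p9) — p4 is true.
  5. (p6 \/ p13) — p6 is true.
  6. (~p1 \/ ~p4 \/ p13) — ~p1 is true.
  7. (p1 \/ p12 \/ p10) — p12 is true.
  8. (~p8 \/ p6 \/ p1) — ~p8 is true.
  9. (p12 \/ p9 \/ ~p2) — p12 is true.
  10. (p11 \/ p4 \/ p2) — p11 is true.
  11. (p11 \/ p3) — p11 is true.
  12. (p7 \/ ~p8) — ~p8 is true.
  13. (~p11 \/ ~p1 \/ p10) — ~p1 is true.
  14. (p3 \/ ~p7 \/ p9) — ~p7 is true.
  15. (~p1 \/ p7) — ~p1 is true.
  16. (~p10 \/ ~p2 \/ p7) — ~p2 is true.
  17. (p12 \/ p1) — p12 is true.
  18. (~p8 \/ p4) — ~p8 is true.
  19. (~p1 \/ p7 \/ p12) — p12 is true.
  20. (~p8 \/ ~p13) — ~p8 is true.
  21. (~p11 \/ ~p10) — ~p10 is true.
  22. (~p3 \/ ~p12) — ~p3 is true.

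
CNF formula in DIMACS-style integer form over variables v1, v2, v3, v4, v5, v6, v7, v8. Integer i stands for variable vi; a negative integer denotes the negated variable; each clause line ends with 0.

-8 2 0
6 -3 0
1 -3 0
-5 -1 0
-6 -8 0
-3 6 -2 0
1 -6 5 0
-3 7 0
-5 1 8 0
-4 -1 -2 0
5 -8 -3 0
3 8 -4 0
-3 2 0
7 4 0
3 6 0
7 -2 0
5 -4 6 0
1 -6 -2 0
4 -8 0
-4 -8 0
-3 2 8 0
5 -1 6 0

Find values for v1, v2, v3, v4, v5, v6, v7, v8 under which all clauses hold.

v7 occurs only positively in the remaining clauses — set v7 = True.
Set v1 = True and propagate.
  then v5 is forced to False.
  then v6 is forced to True.
  then v8 is forced to False.
The remaining clauses are satisfied by v2 = True, v3 = False, v4 = False.

v1=True  v2=True  v3=False  v4=False  v5=False  v6=True  v7=True  v8=False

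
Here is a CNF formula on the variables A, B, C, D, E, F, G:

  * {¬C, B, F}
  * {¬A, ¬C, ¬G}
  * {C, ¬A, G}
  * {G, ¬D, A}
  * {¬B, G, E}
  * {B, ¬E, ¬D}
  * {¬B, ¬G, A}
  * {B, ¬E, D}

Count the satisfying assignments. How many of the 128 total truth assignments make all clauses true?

31

Case analysis on B and G:
  B=T, G=T: forces A=T; C=F; D, E, F free → 2^3 = 8.
  B=T, G=F: F free; 4 ways for (A,C,D,E) × 2^1 = 8.
  B=F, G=T: D free; 5 ways for (A,C,E,F) × 2^1 = 10.
  B=F, G=F: 5 of the 32 assignments to (A,C,D,E,F) work.
Total: 8 + 8 + 10 + 5 = 31.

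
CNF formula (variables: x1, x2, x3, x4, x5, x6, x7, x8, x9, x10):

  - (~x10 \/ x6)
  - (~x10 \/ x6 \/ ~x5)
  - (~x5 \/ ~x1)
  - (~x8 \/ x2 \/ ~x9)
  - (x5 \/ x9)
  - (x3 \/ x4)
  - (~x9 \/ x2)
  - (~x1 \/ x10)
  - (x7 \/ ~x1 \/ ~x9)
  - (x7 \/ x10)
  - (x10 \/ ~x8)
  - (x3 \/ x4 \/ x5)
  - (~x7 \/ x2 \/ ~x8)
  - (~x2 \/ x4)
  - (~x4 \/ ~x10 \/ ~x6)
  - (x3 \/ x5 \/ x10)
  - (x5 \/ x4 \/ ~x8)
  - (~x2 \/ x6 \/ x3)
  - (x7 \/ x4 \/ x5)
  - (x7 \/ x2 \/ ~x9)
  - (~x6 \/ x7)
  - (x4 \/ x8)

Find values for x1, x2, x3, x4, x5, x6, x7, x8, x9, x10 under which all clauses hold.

x1 occurs only negated in the remaining clauses — set x1 = False.
x3 occurs only positively in the remaining clauses — set x3 = True.
Try x2 = True.
  then x4 is forced to True.
The remaining clauses are satisfied by x5 = True, x6 = False, x7 = True, x8 = False, x9 = False, x10 = False.
Every clause has at least one true literal under this assignment.

x1=False  x2=True  x3=True  x4=True  x5=True  x6=False  x7=True  x8=False  x9=False  x10=False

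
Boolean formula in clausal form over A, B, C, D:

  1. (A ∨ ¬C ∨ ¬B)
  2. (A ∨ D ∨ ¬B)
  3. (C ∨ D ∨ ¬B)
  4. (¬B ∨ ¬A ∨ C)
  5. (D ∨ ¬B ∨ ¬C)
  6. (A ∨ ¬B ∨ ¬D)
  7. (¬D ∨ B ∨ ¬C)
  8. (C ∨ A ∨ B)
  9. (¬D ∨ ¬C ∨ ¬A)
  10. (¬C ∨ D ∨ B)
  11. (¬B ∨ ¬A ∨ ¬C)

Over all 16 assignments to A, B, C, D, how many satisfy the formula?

2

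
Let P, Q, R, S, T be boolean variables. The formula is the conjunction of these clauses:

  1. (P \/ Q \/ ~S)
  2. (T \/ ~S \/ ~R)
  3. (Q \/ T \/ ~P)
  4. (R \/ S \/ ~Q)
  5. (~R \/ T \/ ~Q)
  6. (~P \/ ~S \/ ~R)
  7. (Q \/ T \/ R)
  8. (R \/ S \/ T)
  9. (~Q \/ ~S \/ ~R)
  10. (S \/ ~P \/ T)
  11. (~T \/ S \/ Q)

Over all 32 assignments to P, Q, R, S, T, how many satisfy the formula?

8

Split on S, then Q.
  S=T, Q=T: remaining (P,R,T) ∈ {(F,F,F); (F,F,T); (T,F,F); (T,F,T)} — 4.
  S=T, Q=F: remaining (P,R,T) ∈ {(T,F,T)} — 1.
  S=F, Q=T: remaining (P,R,T) ∈ {(F,T,T); (T,T,T)} — 2.
  S=F, Q=F: remaining (P,R,T) ∈ {(F,T,F)} — 1.
Total: 4 + 1 + 2 + 1 = 8.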